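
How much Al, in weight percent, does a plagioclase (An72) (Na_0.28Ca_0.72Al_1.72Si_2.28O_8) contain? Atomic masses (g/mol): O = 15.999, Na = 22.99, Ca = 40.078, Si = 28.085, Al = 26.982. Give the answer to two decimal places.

16.95 weight percent

M(Na_0.28Ca_0.72Al_1.72Si_2.28O_8) = 273.728 g/mol.
Al contributes 1.72 × 26.982 = 46.409 g per mole.
46.409/273.728 = 0.1695 → 16.95%.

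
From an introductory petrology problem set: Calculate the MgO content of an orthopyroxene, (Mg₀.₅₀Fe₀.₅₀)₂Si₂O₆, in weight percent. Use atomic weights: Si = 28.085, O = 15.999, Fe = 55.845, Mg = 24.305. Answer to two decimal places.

Formula mass = 232.314 g/mol.
1 Mg → 1.0000 mol MgO per formula unit; M(MgO) = 40.304, so MgO mass = 40.304 g.
40.304/232.314 × 100 = 17.35 wt%.

17.35 wt%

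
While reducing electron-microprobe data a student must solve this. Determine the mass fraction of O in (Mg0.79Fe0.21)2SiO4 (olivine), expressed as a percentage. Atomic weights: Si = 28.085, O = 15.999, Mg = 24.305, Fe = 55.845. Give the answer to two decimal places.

Molar mass of (Mg0.79Fe0.21)2SiO4: 1.58×24.305 + 0.42×55.845 + 1×28.085 + 4×15.999 = 153.938 g/mol.
Mass of O per formula unit: 4 × 15.999 = 63.996 g.
Weight fraction O = 63.996 / 153.938 = 0.4157.

41.57 wt%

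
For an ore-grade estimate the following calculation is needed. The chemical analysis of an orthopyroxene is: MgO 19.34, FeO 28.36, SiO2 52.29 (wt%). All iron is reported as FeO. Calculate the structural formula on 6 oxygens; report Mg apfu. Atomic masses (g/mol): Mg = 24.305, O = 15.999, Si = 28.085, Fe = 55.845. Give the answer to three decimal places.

19.34 wt% MgO ÷ 40.304 g/mol = 0.47985 mol, giving 0.47985 Mg and 0.47985 O.
28.36 wt% FeO ÷ 71.844 g/mol = 0.39474 mol, giving 0.39474 Fe and 0.39474 O.
52.29 wt% SiO2 ÷ 60.083 g/mol = 0.87030 mol, giving 0.87030 Si and 1.74060 O.
Oxygen sums to 2.61519; scaling by 6/2.61519 = 2.29429 puts the formula on 6 O.
Mg: 0.47985 × 2.29429 = 1.101 atoms per formula unit.

1.101 Mg apfu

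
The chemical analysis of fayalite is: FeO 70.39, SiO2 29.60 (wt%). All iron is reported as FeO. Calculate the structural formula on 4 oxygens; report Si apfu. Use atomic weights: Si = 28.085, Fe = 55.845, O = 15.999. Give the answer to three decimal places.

70.39 wt% FeO ÷ 71.844 g/mol = 0.97976 mol, giving 0.97976 Fe and 0.97976 O.
29.60 wt% SiO2 ÷ 60.083 g/mol = 0.49265 mol, giving 0.49265 Si and 0.98530 O.
Oxygen sums to 1.96506; scaling by 4/1.96506 = 2.03556 puts the formula on 4 O.
Si: 0.49265 × 2.03556 = 1.003 atoms per formula unit.

1.003 Si apfu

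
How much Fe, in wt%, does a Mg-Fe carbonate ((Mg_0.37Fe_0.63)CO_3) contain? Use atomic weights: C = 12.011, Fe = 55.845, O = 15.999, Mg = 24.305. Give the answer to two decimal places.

33.77 wt%

Molar mass of (Mg_0.37Fe_0.63)CO_3: 0.37*24.305 + 0.63*55.845 + 1*12.011 + 3*15.999 = 104.183 g/mol.
Mass of Fe per formula unit: 0.63 × 55.845 = 35.182 g.
Weight fraction Fe = 35.182 / 104.183 = 0.3377.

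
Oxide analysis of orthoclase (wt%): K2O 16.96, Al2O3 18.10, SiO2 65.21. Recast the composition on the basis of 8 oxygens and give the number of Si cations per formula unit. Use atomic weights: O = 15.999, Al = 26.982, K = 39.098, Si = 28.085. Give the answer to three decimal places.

K2O (M=94.195): mol = 0.18005; K = 0.36010, O = 0.18005.
Al2O3 (M=101.961): mol = 0.17752; Al = 0.35504, O = 0.53256.
SiO2 (M=60.083): mol = 1.08533; Si = 1.08533, O = 2.17066.
ΣO = 2.88327; factor = 8/ΣO = 2.77463.
Si apfu = 1.08533 × 2.77463 = 3.011.

3.011 Si apfu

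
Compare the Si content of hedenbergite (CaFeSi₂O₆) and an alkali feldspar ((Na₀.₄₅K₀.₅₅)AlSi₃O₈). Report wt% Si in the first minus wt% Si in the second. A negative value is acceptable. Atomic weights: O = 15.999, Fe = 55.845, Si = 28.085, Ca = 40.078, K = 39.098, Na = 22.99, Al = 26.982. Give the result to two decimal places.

-8.44 percentage points

Si in CaFeSi₂O₆: molar mass 248.087 g/mol; 2×28.085 = 56.170 g → 22.64 wt%.
Si in (Na₀.₄₅K₀.₅₅)AlSi₃O₈: molar mass 271.078 g/mol; 3×28.085 = 84.255 g → 31.08 wt%.
Difference = 22.64 − 31.08 = -8.44 percentage points.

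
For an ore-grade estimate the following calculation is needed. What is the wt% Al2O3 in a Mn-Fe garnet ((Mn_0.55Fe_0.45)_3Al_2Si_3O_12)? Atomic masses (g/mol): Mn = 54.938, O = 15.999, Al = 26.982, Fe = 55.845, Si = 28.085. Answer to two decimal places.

20.55 wt%

Formula mass = 496.245 g/mol.
2 Al → 1.0000 mol Al2O3 per formula unit; M(Al2O3) = 101.961, so Al2O3 mass = 101.961 g.
101.961/496.245 × 100 = 20.55 wt%.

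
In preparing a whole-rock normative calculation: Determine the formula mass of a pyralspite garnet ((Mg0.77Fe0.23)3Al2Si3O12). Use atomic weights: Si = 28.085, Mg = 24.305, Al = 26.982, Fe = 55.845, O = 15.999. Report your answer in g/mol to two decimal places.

The formula mass is the sum 2.31·24.305 + 0.69·55.845 + 2·26.982 + 3·28.085 + 12·15.999.

424.88 g/mol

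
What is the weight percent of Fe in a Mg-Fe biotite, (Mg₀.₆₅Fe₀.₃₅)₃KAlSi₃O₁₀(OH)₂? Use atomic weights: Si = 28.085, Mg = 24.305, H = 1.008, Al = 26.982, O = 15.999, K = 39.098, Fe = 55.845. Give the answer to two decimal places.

13.02 wt%

M((Mg₀.₆₅Fe₀.₃₅)₃KAlSi₃O₁₀(OH)₂) = 450.371 g/mol.
Fe contributes 1.05 × 55.845 = 58.637 g per mole.
58.637/450.371 = 0.1302 → 13.02%.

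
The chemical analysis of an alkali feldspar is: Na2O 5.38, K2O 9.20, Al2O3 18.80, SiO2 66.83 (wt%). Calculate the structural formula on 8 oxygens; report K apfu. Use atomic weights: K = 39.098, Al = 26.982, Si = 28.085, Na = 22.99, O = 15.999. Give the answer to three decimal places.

Na2O: 5.38/61.979 = 0.08680 mol → 0.17360 mol Na, 0.08680 mol O.
K2O: 9.20/94.195 = 0.09767 mol → 0.19534 mol K, 0.09767 mol O.
Al2O3: 18.80/101.961 = 0.18438 mol → 0.36876 mol Al, 0.55314 mol O.
SiO2: 66.83/60.083 = 1.11229 mol → 1.11229 mol Si, 2.22458 mol O.
Total oxygen = 2.96219 mol. Normalization factor = 8/2.96219 = 2.70070.
K per 8 O = 0.19534 × 2.70070 = 0.528.

0.528 K apfu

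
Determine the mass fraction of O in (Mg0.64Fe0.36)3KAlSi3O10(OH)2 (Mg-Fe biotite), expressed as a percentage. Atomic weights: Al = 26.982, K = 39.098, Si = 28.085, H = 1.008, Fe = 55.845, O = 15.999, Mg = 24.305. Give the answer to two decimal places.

M((Mg0.64Fe0.36)3KAlSi3O10(OH)2) = 451.317 g/mol.
O contributes 12 × 15.999 = 191.988 g per mole.
191.988/451.317 = 0.4254 → 42.54%.

42.54 wt%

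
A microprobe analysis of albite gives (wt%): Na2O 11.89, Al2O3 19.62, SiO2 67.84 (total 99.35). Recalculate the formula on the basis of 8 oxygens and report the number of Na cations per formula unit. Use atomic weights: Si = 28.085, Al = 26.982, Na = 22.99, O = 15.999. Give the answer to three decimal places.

Na2O: 11.89/61.979 = 0.19184 mol → 0.38368 mol Na, 0.19184 mol O.
Al2O3: 19.62/101.961 = 0.19243 mol → 0.38486 mol Al, 0.57729 mol O.
SiO2: 67.84/60.083 = 1.12910 mol → 1.12910 mol Si, 2.25820 mol O.
Total oxygen = 3.02733 mol. Normalization factor = 8/3.02733 = 2.64259.
Na per 8 O = 0.38368 × 2.64259 = 1.014.

1.014 Na apfu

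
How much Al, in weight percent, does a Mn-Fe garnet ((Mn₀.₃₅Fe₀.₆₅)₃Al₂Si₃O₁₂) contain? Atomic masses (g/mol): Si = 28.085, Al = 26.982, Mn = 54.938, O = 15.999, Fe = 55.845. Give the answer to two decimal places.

Formula mass = 1.05*54.938 + 1.95*55.845 + 2*26.982 + 3*28.085 + 12*15.999 = 496.790 g/mol, of which 53.964 g is Al.
So Al makes up 53.964/496.790 = 0.1086 of the mass, i.e. 10.86%.

10.86 weight percent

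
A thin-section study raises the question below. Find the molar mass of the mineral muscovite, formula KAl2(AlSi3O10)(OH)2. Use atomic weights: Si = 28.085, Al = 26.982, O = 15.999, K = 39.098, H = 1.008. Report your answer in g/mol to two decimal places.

The formula mass is the sum 1×39.098 + 3×26.982 + 3×28.085 + 12×15.999 + 2×1.008.

398.30 g/mol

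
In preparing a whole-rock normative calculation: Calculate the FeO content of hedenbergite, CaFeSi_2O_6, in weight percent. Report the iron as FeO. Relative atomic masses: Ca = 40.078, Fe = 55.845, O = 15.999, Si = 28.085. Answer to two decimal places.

28.96 wt%

Molar mass of CaFeSi_2O_6 = 1·40.078 + 1·55.845 + 2·28.085 + 6·15.999 = 248.087 g/mol.
Each formula unit contains 1 Fe, equivalent to 1/1 = 1.0000 mol FeO.
M(FeO) = 1×55.845 + 1×15.999 = 71.844 g/mol.
Mass of FeO per formula unit = 1.0000 × 71.844 = 71.844 g.
FeO wt% = 71.844 / 248.087 × 100 = 28.96%.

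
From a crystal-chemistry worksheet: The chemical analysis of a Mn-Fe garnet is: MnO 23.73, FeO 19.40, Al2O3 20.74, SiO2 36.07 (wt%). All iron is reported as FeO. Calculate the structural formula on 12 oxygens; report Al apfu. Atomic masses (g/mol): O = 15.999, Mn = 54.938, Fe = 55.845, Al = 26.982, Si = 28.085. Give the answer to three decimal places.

2.021 Al apfu

23.73 wt% MnO ÷ 70.937 g/mol = 0.33452 mol, giving 0.33452 Mn and 0.33452 O.
19.40 wt% FeO ÷ 71.844 g/mol = 0.27003 mol, giving 0.27003 Fe and 0.27003 O.
20.74 wt% Al2O3 ÷ 101.961 g/mol = 0.20341 mol, giving 0.40682 Al and 0.61023 O.
36.07 wt% SiO2 ÷ 60.083 g/mol = 0.60034 mol, giving 0.60034 Si and 1.20068 O.
Oxygen sums to 2.41546; scaling by 12/2.41546 = 4.96800 puts the formula on 12 O.
Al: 0.40682 × 4.96800 = 2.021 atoms per formula unit.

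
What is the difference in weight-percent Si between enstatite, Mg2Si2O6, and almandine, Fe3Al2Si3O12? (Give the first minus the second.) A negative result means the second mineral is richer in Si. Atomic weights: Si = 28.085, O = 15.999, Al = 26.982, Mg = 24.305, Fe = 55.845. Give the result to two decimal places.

11.05 percentage points

First mineral: 56.170 g Si in 200.774 g formula = 27.98 wt% Si.
Second mineral: 84.255 g Si in 497.742 g formula = 16.93 wt% Si.
27.98% − 16.93% gives a difference of 11.05 percentage points.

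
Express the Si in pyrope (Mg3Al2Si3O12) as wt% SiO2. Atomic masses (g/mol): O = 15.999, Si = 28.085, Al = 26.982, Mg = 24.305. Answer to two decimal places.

44.71 wt%

M(Mg3Al2Si3O12) = 403.122 g/mol; M(SiO2) = 60.083 g/mol.
Moles SiO2 per formula unit = 3 Si ÷ 1 = 3.0000.
SiO2 fraction = (3.0000 × 60.083) / 403.122 = 180.249/403.122 = 0.4471.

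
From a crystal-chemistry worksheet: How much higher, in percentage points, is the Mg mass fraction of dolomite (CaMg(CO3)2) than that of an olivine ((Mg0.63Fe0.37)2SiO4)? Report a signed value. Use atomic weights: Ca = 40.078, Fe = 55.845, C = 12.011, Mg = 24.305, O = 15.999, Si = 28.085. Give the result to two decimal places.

-5.49 percentage points

M(CaMg(CO3)2) = 184.399 g/mol, so wt% Mg = 24.305/184.399 × 100 = 13.18%.
M((Mg0.63Fe0.37)2SiO4) = 164.031 g/mol, so wt% Mg = 30.624/164.031 × 100 = 18.67%.
13.18 − 18.67 = -5.49 pp.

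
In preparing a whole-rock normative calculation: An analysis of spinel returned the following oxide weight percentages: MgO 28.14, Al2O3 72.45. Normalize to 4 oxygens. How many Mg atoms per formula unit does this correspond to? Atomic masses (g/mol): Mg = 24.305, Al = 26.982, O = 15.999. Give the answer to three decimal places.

28.14 wt% MgO ÷ 40.304 g/mol = 0.69819 mol, giving 0.69819 Mg and 0.69819 O.
72.45 wt% Al2O3 ÷ 101.961 g/mol = 0.71057 mol, giving 1.42114 Al and 2.13171 O.
Oxygen sums to 2.82990; scaling by 4/2.82990 = 1.41348 puts the formula on 4 O.
Mg: 0.69819 × 1.41348 = 0.987 atoms per formula unit.

0.987 Mg apfu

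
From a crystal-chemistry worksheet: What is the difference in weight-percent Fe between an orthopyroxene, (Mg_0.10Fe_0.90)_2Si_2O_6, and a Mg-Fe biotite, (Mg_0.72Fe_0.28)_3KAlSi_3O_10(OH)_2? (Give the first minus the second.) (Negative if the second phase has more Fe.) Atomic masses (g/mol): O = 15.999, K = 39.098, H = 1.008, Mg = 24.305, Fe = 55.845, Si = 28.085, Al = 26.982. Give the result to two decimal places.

Fe in (Mg_0.10Fe_0.90)_2Si_2O_6: molar mass 257.546 g/mol; 1.80×55.845 = 100.521 g → 39.03 wt%.
Fe in (Mg_0.72Fe_0.28)_3KAlSi_3O_10(OH)_2: molar mass 443.748 g/mol; 0.84×55.845 = 46.910 g → 10.57 wt%.
Difference = 39.03 − 10.57 = 28.46 percentage points.

28.46 percentage points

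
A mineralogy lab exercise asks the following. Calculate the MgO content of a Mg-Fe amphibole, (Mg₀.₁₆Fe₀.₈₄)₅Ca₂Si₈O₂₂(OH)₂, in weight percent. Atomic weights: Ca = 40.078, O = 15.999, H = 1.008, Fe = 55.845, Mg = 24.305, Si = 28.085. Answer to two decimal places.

Formula mass = 944.821 g/mol.
0.80 Mg → 0.8000 mol MgO per formula unit; M(MgO) = 40.304, so MgO mass = 32.243 g.
32.243/944.821 × 100 = 3.41 wt%.

3.41 wt%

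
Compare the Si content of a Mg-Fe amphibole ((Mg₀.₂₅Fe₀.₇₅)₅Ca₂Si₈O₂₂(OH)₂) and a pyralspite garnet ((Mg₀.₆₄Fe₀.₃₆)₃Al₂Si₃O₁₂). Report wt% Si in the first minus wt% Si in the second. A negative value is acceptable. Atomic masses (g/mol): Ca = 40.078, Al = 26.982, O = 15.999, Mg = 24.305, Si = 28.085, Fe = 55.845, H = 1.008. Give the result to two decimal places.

M((Mg₀.₂₅Fe₀.₇₅)₅Ca₂Si₈O₂₂(OH)₂) = 930.628 g/mol, so wt% Si = 224.680/930.628 × 100 = 24.14%.
M((Mg₀.₆₄Fe₀.₃₆)₃Al₂Si₃O₁₂) = 437.185 g/mol, so wt% Si = 84.255/437.185 × 100 = 19.27%.
24.14 − 19.27 = 4.87 pp.

4.87 percentage points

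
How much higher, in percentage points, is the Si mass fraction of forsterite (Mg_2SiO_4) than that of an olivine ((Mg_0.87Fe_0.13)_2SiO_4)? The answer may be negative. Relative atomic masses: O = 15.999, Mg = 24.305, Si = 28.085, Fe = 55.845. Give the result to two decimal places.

Si in Mg_2SiO_4: molar mass 140.691 g/mol; 1×28.085 = 28.085 g → 19.96 wt%.
Si in (Mg_0.87Fe_0.13)_2SiO_4: molar mass 148.891 g/mol; 1×28.085 = 28.085 g → 18.86 wt%.
Difference = 19.96 − 18.86 = 1.10 percentage points.

1.10 percentage points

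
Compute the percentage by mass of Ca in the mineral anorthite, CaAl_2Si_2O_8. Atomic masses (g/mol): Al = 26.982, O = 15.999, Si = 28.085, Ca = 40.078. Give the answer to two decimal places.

14.41 mass %

M(CaAl_2Si_2O_8) = 278.204 g/mol.
Ca contributes 1 × 40.078 = 40.078 g per mole.
40.078/278.204 = 0.1441 → 14.41%.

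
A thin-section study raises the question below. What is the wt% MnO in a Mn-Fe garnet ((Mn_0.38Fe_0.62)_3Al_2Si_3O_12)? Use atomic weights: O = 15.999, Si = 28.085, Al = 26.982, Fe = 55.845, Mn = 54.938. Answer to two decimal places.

16.28 wt%

Formula mass = 496.708 g/mol.
1.14 Mn → 1.1400 mol MnO per formula unit; M(MnO) = 70.937, so MnO mass = 80.868 g.
80.868/496.708 × 100 = 16.28 wt%.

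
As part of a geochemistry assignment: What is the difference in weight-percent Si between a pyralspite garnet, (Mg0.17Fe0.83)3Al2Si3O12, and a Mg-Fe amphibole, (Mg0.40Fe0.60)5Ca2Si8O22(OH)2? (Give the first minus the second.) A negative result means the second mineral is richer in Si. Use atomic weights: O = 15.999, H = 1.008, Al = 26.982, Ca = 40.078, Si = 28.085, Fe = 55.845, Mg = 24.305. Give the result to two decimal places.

-7.28 percentage points

M((Mg0.17Fe0.83)3Al2Si3O12) = 481.657 g/mol, so wt% Si = 84.255/481.657 × 100 = 17.49%.
M((Mg0.40Fe0.60)5Ca2Si8O22(OH)2) = 906.973 g/mol, so wt% Si = 224.680/906.973 × 100 = 24.77%.
17.49 − 24.77 = -7.28 pp.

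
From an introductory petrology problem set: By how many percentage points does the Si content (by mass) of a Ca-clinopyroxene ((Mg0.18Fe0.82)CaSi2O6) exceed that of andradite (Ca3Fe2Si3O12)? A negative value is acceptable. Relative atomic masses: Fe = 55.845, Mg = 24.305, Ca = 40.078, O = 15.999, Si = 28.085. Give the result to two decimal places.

First mineral: 56.170 g Si in 242.410 g formula = 23.17 wt% Si.
Second mineral: 84.255 g Si in 508.167 g formula = 16.58 wt% Si.
23.17% − 16.58% gives a difference of 6.59 percentage points.

6.59 percentage points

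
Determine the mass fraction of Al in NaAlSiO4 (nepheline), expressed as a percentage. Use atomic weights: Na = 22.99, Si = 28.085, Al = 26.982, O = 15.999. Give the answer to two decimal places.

M(NaAlSiO4) = 142.053 g/mol.
Al contributes 1 × 26.982 = 26.982 g per mole.
26.982/142.053 = 0.1899 → 18.99%.

18.99 weight percent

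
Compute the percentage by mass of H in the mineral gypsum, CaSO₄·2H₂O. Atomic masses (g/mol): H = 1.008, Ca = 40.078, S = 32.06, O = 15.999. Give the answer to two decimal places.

2.34 wt%

Molar mass of CaSO₄·2H₂O: 1×40.078 + 1×32.06 + 6×15.999 + 4×1.008 = 172.164 g/mol.
Mass of H per formula unit: 4 × 1.008 = 4.032 g.
Weight fraction H = 4.032 / 172.164 = 0.0234.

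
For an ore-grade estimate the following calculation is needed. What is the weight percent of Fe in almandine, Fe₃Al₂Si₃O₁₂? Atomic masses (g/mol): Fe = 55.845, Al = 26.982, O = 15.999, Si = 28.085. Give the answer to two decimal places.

Formula mass = 3·55.845 + 2·26.982 + 3·28.085 + 12·15.999 = 497.742 g/mol, of which 167.535 g is Fe.
So Fe makes up 167.535/497.742 = 0.3366 of the mass, i.e. 33.66%.

33.66 weight percent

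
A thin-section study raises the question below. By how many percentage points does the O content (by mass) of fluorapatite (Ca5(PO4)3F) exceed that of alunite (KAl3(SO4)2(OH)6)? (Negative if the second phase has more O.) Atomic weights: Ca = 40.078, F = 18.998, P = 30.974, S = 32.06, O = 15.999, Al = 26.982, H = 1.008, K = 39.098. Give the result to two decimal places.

First mineral: 191.988 g O in 504.298 g formula = 38.07 wt% O.
Second mineral: 223.986 g O in 414.198 g formula = 54.08 wt% O.
38.07% − 54.08% gives a difference of -16.01 percentage points.

-16.01 percentage points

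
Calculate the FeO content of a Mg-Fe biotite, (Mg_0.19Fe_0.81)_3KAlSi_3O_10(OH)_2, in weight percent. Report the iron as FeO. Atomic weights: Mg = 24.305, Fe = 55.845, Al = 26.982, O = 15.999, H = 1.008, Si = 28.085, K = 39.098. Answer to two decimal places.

35.35 wt%

M((Mg_0.19Fe_0.81)_3KAlSi_3O_10(OH)_2) = 493.896 g/mol; M(FeO) = 71.844 g/mol.
Moles FeO per formula unit = 2.43 Fe ÷ 1 = 2.4300.
FeO fraction = (2.4300 × 71.844) / 493.896 = 174.581/493.896 = 0.3535.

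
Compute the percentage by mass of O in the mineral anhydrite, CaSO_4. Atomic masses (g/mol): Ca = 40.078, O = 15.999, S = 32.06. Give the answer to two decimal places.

Molar mass of CaSO_4: 1×40.078 + 1×32.06 + 4×15.999 = 136.134 g/mol.
Mass of O per formula unit: 4 × 15.999 = 63.996 g.
Weight fraction O = 63.996 / 136.134 = 0.4701.

47.01 weight percent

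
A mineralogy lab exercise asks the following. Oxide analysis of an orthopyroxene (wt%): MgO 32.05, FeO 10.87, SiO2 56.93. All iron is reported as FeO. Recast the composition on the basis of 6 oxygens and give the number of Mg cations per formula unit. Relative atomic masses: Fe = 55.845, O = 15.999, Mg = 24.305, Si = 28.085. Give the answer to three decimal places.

32.05 wt% MgO ÷ 40.304 g/mol = 0.79521 mol, giving 0.79521 Mg and 0.79521 O.
10.87 wt% FeO ÷ 71.844 g/mol = 0.15130 mol, giving 0.15130 Fe and 0.15130 O.
56.93 wt% SiO2 ÷ 60.083 g/mol = 0.94752 mol, giving 0.94752 Si and 1.89504 O.
Oxygen sums to 2.84155; scaling by 6/2.84155 = 2.11152 puts the formula on 6 O.
Mg: 0.79521 × 2.11152 = 1.679 atoms per formula unit.

1.679 Mg apfu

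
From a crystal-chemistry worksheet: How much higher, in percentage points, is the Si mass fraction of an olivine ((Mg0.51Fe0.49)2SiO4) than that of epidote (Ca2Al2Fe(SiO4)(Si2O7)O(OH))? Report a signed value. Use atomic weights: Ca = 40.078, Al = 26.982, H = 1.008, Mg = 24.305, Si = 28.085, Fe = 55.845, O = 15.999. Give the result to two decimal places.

M((Mg0.51Fe0.49)2SiO4) = 171.600 g/mol, so wt% Si = 28.085/171.600 × 100 = 16.37%.
M(Ca2Al2Fe(SiO4)(Si2O7)O(OH)) = 483.215 g/mol, so wt% Si = 84.255/483.215 × 100 = 17.44%.
16.37 − 17.44 = -1.07 pp.

-1.07 percentage points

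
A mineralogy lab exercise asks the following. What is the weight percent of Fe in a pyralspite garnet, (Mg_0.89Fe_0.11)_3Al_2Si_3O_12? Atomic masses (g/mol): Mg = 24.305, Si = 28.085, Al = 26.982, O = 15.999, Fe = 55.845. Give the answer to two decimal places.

4.46 wt%

M((Mg_0.89Fe_0.11)_3Al_2Si_3O_12) = 413.530 g/mol.
Fe contributes 0.33 × 55.845 = 18.429 g per mole.
18.429/413.530 = 0.0446 → 4.46%.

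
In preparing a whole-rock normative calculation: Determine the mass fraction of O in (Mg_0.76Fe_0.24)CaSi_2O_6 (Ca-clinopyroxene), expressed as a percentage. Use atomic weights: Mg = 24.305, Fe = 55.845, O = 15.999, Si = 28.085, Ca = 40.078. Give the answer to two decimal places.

42.83 mass %

Formula mass = 0.76·24.305 + 0.24·55.845 + 1·40.078 + 2·28.085 + 6·15.999 = 224.117 g/mol, of which 95.994 g is O.
So O makes up 95.994/224.117 = 0.4283 of the mass, i.e. 42.83%.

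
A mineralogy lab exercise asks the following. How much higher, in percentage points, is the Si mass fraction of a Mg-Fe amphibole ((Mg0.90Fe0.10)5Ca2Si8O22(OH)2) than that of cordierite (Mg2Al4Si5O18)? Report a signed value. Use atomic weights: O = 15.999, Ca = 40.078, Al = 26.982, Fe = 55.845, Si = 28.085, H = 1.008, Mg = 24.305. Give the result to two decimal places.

M((Mg0.90Fe0.10)5Ca2Si8O22(OH)2) = 828.123 g/mol, so wt% Si = 224.680/828.123 × 100 = 27.13%.
M(Mg2Al4Si5O18) = 584.945 g/mol, so wt% Si = 140.425/584.945 × 100 = 24.01%.
27.13 − 24.01 = 3.12 pp.

3.12 percentage points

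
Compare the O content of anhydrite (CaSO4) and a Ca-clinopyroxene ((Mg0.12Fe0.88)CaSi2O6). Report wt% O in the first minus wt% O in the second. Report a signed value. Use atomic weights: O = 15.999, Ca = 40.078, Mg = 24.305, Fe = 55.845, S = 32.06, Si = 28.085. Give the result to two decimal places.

First mineral: 63.996 g O in 136.134 g formula = 47.01 wt% O.
Second mineral: 95.994 g O in 244.302 g formula = 39.29 wt% O.
47.01% − 39.29% gives a difference of 7.72 percentage points.

7.72 percentage points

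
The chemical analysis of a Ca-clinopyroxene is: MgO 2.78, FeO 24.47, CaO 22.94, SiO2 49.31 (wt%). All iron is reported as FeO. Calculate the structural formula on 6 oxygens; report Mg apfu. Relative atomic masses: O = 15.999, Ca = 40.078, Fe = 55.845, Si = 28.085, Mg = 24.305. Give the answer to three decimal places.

0.168 Mg apfu

MgO: 2.78/40.304 = 0.06898 mol → 0.06898 mol Mg, 0.06898 mol O.
FeO: 24.47/71.844 = 0.34060 mol → 0.34060 mol Fe, 0.34060 mol O.
CaO: 22.94/56.077 = 0.40908 mol → 0.40908 mol Ca, 0.40908 mol O.
SiO2: 49.31/60.083 = 0.82070 mol → 0.82070 mol Si, 1.64140 mol O.
Total oxygen = 2.46006 mol. Normalization factor = 6/2.46006 = 2.43896.
Mg per 6 O = 0.06898 × 2.43896 = 0.168.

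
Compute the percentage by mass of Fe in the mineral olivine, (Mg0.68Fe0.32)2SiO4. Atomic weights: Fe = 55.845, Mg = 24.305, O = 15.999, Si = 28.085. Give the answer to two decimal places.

M((Mg0.68Fe0.32)2SiO4) = 160.877 g/mol.
Fe contributes 0.64 × 55.845 = 35.741 g per mole.
35.741/160.877 = 0.2222 → 22.22%.

22.22 wt%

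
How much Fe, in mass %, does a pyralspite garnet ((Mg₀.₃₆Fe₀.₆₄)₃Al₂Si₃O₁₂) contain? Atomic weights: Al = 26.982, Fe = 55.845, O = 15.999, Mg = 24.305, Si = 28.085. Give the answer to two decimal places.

M((Mg₀.₃₆Fe₀.₆₄)₃Al₂Si₃O₁₂) = 463.679 g/mol.
Fe contributes 1.92 × 55.845 = 107.222 g per mole.
107.222/463.679 = 0.2312 → 23.12%.

23.12 mass %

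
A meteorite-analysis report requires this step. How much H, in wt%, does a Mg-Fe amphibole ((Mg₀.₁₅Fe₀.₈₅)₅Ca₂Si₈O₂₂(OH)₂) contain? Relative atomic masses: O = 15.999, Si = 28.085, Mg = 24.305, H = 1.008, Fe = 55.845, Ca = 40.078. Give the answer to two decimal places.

0.21 wt%

Formula mass = 0.75×24.305 + 4.25×55.845 + 2×40.078 + 8×28.085 + 24×15.999 + 2×1.008 = 946.398 g/mol, of which 2.016 g is H.
So H makes up 2.016/946.398 = 0.0021 of the mass, i.e. 0.21%.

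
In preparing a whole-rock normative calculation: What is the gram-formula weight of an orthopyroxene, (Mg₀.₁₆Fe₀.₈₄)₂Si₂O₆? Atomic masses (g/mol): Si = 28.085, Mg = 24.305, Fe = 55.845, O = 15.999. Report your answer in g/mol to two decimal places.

253.76 g/mol

The formula mass is the sum 0.32(24.305) + 1.68(55.845) + 2(28.085) + 6(15.999).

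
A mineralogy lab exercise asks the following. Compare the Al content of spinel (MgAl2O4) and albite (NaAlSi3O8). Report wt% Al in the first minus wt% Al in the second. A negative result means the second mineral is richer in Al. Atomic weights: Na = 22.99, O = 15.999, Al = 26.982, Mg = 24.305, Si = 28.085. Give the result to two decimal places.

Al in MgAl2O4: molar mass 142.265 g/mol; 2×26.982 = 53.964 g → 37.93 wt%.
Al in NaAlSi3O8: molar mass 262.219 g/mol; 1×26.982 = 26.982 g → 10.29 wt%.
Difference = 37.93 − 10.29 = 27.64 percentage points.

27.64 percentage points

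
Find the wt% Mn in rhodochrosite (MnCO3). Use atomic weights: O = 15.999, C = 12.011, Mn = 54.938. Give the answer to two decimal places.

47.79 wt%

M(MnCO3) = 114.946 g/mol.
Mn contributes 1 × 54.938 = 54.938 g per mole.
54.938/114.946 = 0.4779 → 47.79%.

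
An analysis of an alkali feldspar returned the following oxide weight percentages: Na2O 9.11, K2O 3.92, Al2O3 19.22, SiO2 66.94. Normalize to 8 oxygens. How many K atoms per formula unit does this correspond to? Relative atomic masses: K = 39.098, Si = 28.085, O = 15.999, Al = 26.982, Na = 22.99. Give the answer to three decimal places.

0.223 K apfu

Na2O: 9.11/61.979 = 0.14699 mol → 0.29398 mol Na, 0.14699 mol O.
K2O: 3.92/94.195 = 0.04162 mol → 0.08324 mol K, 0.04162 mol O.
Al2O3: 19.22/101.961 = 0.18850 mol → 0.37700 mol Al, 0.56550 mol O.
SiO2: 66.94/60.083 = 1.11413 mol → 1.11413 mol Si, 2.22826 mol O.
Total oxygen = 2.98237 mol. Normalization factor = 8/2.98237 = 2.68243.
K per 8 O = 0.08324 × 2.68243 = 0.223.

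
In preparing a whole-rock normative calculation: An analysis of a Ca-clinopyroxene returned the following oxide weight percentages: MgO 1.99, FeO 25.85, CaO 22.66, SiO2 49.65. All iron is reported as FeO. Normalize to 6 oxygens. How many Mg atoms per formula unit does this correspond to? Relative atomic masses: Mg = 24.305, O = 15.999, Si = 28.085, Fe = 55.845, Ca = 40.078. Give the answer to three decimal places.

0.120 Mg apfu

MgO (M=40.304): mol = 0.04937; Mg = 0.04937, O = 0.04937.
FeO (M=71.844): mol = 0.35981; Fe = 0.35981, O = 0.35981.
CaO (M=56.077): mol = 0.40409; Ca = 0.40409, O = 0.40409.
SiO2 (M=60.083): mol = 0.82636; Si = 0.82636, O = 1.65272.
ΣO = 2.46599; factor = 6/ΣO = 2.43310.
Mg apfu = 0.04937 × 2.43310 = 0.120.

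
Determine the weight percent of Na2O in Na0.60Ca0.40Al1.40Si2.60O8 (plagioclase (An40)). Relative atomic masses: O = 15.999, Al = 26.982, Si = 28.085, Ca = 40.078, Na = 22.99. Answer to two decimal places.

6.92 wt%

Molar mass of Na0.60Ca0.40Al1.40Si2.60O8 = 0.60*22.99 + 0.40*40.078 + 1.40*26.982 + 2.60*28.085 + 8*15.999 = 268.613 g/mol.
Each formula unit contains 0.60 Na, equivalent to 0.60/2 = 0.3000 mol Na2O.
M(Na2O) = 2×22.99 + 1×15.999 = 61.979 g/mol.
Mass of Na2O per formula unit = 0.3000 × 61.979 = 18.594 g.
Na2O wt% = 18.594 / 268.613 × 100 = 6.92%.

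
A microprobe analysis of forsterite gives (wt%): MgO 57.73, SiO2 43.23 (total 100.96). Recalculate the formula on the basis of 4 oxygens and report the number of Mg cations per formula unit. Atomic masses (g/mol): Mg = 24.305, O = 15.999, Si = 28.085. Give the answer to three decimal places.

1.995 Mg apfu

MgO: 57.73/40.304 = 1.43236 mol → 1.43236 mol Mg, 1.43236 mol O.
SiO2: 43.23/60.083 = 0.71950 mol → 0.71950 mol Si, 1.43900 mol O.
Total oxygen = 2.87136 mol. Normalization factor = 4/2.87136 = 1.39307.
Mg per 4 O = 1.43236 × 1.39307 = 1.995.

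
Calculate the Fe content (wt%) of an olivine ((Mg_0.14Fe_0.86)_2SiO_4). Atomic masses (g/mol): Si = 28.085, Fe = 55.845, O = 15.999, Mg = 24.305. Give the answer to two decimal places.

M((Mg_0.14Fe_0.86)_2SiO_4) = 194.940 g/mol.
Fe contributes 1.72 × 55.845 = 96.053 g per mole.
96.053/194.940 = 0.4927 → 49.27%.

49.27 wt%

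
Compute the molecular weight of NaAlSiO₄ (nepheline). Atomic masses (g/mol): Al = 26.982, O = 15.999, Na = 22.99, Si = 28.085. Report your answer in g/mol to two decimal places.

142.05 g/mol

Na: 1 × 22.99 = 22.9900
Al: 1 × 26.982 = 26.9820
Si: 1 × 28.085 = 28.0850
O: 4 × 15.999 = 63.9960
Summing the contributions gives the formula mass.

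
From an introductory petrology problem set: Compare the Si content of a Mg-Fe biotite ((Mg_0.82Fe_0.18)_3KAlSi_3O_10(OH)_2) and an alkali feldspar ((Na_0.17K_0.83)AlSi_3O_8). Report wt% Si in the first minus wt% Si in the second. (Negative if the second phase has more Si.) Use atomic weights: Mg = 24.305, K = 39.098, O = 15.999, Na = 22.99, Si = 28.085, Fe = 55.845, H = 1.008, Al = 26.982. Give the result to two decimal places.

Si in (Mg_0.82Fe_0.18)_3KAlSi_3O_10(OH)_2: molar mass 434.286 g/mol; 3×28.085 = 84.255 g → 19.40 wt%.
Si in (Na_0.17K_0.83)AlSi_3O_8: molar mass 275.589 g/mol; 3×28.085 = 84.255 g → 30.57 wt%.
Difference = 19.40 − 30.57 = -11.17 percentage points.

-11.17 percentage points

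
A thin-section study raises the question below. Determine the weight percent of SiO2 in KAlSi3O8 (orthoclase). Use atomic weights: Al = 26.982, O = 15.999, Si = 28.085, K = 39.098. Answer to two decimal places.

Molar mass of KAlSi3O8 = 1·39.098 + 1·26.982 + 3·28.085 + 8·15.999 = 278.327 g/mol.
Each formula unit contains 3 Si, equivalent to 3/1 = 3.0000 mol SiO2.
M(SiO2) = 1×28.085 + 2×15.999 = 60.083 g/mol.
Mass of SiO2 per formula unit = 3.0000 × 60.083 = 180.249 g.
SiO2 wt% = 180.249 / 278.327 × 100 = 64.76%.

64.76 wt%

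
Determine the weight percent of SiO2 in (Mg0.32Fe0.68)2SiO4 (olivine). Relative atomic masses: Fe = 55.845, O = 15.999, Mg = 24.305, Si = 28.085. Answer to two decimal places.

32.73 wt%

M((Mg0.32Fe0.68)2SiO4) = 183.585 g/mol; M(SiO2) = 60.083 g/mol.
Moles SiO2 per formula unit = 1 Si ÷ 1 = 1.0000.
SiO2 fraction = (1.0000 × 60.083) / 183.585 = 60.083/183.585 = 0.3273.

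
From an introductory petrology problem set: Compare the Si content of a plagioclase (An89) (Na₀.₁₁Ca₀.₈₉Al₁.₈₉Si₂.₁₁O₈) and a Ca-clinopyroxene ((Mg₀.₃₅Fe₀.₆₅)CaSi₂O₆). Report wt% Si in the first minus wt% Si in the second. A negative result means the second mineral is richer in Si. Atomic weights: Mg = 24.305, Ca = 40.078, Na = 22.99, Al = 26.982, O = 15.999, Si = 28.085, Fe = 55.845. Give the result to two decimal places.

-2.26 percentage points

Si in Na₀.₁₁Ca₀.₈₉Al₁.₈₉Si₂.₁₁O₈: molar mass 276.446 g/mol; 2.11×28.085 = 59.259 g → 21.44 wt%.
Si in (Mg₀.₃₅Fe₀.₆₅)CaSi₂O₆: molar mass 237.048 g/mol; 2×28.085 = 56.170 g → 23.70 wt%.
Difference = 21.44 − 23.70 = -2.26 percentage points.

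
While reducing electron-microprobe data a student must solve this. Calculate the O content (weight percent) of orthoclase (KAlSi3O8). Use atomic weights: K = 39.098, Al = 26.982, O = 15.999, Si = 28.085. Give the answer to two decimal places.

45.99 weight percent

M(KAlSi3O8) = 278.327 g/mol.
O contributes 8 × 15.999 = 127.992 g per mole.
127.992/278.327 = 0.4599 → 45.99%.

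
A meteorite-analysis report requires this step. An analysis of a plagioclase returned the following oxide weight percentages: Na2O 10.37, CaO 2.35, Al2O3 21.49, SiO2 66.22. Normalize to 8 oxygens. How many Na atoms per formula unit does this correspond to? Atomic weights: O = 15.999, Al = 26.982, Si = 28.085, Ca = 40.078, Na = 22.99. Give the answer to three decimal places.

0.879 Na apfu

10.37 wt% Na2O ÷ 61.979 g/mol = 0.16731 mol, giving 0.33462 Na and 0.16731 O.
2.35 wt% CaO ÷ 56.077 g/mol = 0.04191 mol, giving 0.04191 Ca and 0.04191 O.
21.49 wt% Al2O3 ÷ 101.961 g/mol = 0.21077 mol, giving 0.42154 Al and 0.63231 O.
66.22 wt% SiO2 ÷ 60.083 g/mol = 1.10214 mol, giving 1.10214 Si and 2.20428 O.
Oxygen sums to 3.04581; scaling by 8/3.04581 = 2.62656 puts the formula on 8 O.
Na: 0.33462 × 2.62656 = 0.879 atoms per formula unit.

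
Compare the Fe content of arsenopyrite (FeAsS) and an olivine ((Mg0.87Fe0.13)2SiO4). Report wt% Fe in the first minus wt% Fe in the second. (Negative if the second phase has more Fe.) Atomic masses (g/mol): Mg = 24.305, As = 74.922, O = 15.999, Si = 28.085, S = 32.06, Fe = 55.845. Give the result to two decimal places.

M(FeAsS) = 162.827 g/mol, so wt% Fe = 55.845/162.827 × 100 = 34.30%.
M((Mg0.87Fe0.13)2SiO4) = 148.891 g/mol, so wt% Fe = 14.520/148.891 × 100 = 9.75%.
34.30 − 9.75 = 24.55 pp.

24.55 percentage points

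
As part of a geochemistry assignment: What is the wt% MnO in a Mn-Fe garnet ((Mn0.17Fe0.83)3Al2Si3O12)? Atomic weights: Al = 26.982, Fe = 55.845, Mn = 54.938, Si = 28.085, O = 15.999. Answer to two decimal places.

Formula mass = 497.279 g/mol.
0.51 Mn → 0.5100 mol MnO per formula unit; M(MnO) = 70.937, so MnO mass = 36.178 g.
36.178/497.279 × 100 = 7.28 wt%.

7.28 wt%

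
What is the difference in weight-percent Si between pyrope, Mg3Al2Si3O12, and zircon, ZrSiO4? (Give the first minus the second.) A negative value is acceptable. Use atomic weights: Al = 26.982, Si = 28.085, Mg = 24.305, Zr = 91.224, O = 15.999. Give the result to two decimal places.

First mineral: 84.255 g Si in 403.122 g formula = 20.90 wt% Si.
Second mineral: 28.085 g Si in 183.305 g formula = 15.32 wt% Si.
20.90% − 15.32% gives a difference of 5.58 percentage points.

5.58 percentage points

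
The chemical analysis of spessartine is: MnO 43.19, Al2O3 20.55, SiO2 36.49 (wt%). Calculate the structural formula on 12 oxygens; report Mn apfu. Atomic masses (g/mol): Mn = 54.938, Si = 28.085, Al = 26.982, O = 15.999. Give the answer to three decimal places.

43.19 wt% MnO ÷ 70.937 g/mol = 0.60885 mol, giving 0.60885 Mn and 0.60885 O.
20.55 wt% Al2O3 ÷ 101.961 g/mol = 0.20155 mol, giving 0.40310 Al and 0.60465 O.
36.49 wt% SiO2 ÷ 60.083 g/mol = 0.60733 mol, giving 0.60733 Si and 1.21466 O.
Oxygen sums to 2.42816; scaling by 12/2.42816 = 4.94201 puts the formula on 12 O.
Mn: 0.60885 × 4.94201 = 3.009 atoms per formula unit.

3.009 Mn apfu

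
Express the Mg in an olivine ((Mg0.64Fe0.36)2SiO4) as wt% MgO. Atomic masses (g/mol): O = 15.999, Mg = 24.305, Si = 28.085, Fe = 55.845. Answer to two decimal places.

31.57 wt%

Formula mass = 163.400 g/mol.
1.28 Mg → 1.2800 mol MgO per formula unit; M(MgO) = 40.304, so MgO mass = 51.589 g.
51.589/163.400 × 100 = 31.57 wt%.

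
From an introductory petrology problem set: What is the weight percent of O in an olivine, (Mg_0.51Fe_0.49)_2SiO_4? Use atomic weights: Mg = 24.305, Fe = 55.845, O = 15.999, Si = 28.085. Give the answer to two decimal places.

Molar mass of (Mg_0.51Fe_0.49)_2SiO_4: 1.02·24.305 + 0.98·55.845 + 1·28.085 + 4·15.999 = 171.600 g/mol.
Mass of O per formula unit: 4 × 15.999 = 63.996 g.
Weight fraction O = 63.996 / 171.600 = 0.3729.

37.29 wt%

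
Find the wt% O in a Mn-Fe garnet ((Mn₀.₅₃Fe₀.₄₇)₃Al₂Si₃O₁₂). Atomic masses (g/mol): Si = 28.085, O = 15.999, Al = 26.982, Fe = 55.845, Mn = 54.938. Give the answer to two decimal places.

38.68 wt%

M((Mn₀.₅₃Fe₀.₄₇)₃Al₂Si₃O₁₂) = 496.300 g/mol.
O contributes 12 × 15.999 = 191.988 g per mole.
191.988/496.300 = 0.3868 → 38.68%.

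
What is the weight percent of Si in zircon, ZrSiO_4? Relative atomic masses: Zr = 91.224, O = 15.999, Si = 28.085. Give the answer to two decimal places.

15.32 mass %

Molar mass of ZrSiO_4: 1*91.224 + 1*28.085 + 4*15.999 = 183.305 g/mol.
Mass of Si per formula unit: 1 × 28.085 = 28.085 g.
Weight fraction Si = 28.085 / 183.305 = 0.1532.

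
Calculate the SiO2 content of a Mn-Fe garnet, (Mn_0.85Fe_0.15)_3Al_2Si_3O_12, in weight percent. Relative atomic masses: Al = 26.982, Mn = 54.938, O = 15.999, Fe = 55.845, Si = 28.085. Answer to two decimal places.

36.38 wt%

Formula mass = 495.429 g/mol.
3 Si → 3.0000 mol SiO2 per formula unit; M(SiO2) = 60.083, so SiO2 mass = 180.249 g.
180.249/495.429 × 100 = 36.38 wt%.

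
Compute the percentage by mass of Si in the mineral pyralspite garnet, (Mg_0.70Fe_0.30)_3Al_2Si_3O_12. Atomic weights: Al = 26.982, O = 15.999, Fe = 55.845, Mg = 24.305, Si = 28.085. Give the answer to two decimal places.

Molar mass of (Mg_0.70Fe_0.30)_3Al_2Si_3O_12: 2.10×24.305 + 0.90×55.845 + 2×26.982 + 3×28.085 + 12×15.999 = 431.508 g/mol.
Mass of Si per formula unit: 3 × 28.085 = 84.255 g.
Weight fraction Si = 84.255 / 431.508 = 0.1953.

19.53 mass %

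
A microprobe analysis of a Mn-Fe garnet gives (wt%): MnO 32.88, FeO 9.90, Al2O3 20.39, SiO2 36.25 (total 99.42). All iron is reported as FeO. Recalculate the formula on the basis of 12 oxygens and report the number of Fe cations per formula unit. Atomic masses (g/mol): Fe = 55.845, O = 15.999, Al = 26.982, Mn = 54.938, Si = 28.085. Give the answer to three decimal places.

32.88 wt% MnO ÷ 70.937 g/mol = 0.46351 mol, giving 0.46351 Mn and 0.46351 O.
9.90 wt% FeO ÷ 71.844 g/mol = 0.13780 mol, giving 0.13780 Fe and 0.13780 O.
20.39 wt% Al2O3 ÷ 101.961 g/mol = 0.19998 mol, giving 0.39996 Al and 0.59994 O.
36.25 wt% SiO2 ÷ 60.083 g/mol = 0.60333 mol, giving 0.60333 Si and 1.20666 O.
Oxygen sums to 2.40791; scaling by 12/2.40791 = 4.98357 puts the formula on 12 O.
Fe: 0.13780 × 4.98357 = 0.687 atoms per formula unit.

0.687 Fe apfu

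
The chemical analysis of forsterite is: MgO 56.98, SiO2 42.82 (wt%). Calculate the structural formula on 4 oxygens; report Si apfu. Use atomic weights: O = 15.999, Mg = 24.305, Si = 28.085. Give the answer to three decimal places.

1.004 Si apfu

56.98 wt% MgO ÷ 40.304 g/mol = 1.41376 mol, giving 1.41376 Mg and 1.41376 O.
42.82 wt% SiO2 ÷ 60.083 g/mol = 0.71268 mol, giving 0.71268 Si and 1.42536 O.
Oxygen sums to 2.83912; scaling by 4/2.83912 = 1.40889 puts the formula on 4 O.
Si: 0.71268 × 1.40889 = 1.004 atoms per formula unit.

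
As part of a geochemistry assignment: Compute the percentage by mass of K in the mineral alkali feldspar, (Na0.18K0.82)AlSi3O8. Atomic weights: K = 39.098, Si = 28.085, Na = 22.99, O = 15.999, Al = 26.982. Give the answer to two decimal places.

11.64 wt%

Formula mass = 0.18×22.99 + 0.82×39.098 + 1×26.982 + 3×28.085 + 8×15.999 = 275.428 g/mol, of which 32.060 g is K.
So K makes up 32.060/275.428 = 0.1164 of the mass, i.e. 11.64%.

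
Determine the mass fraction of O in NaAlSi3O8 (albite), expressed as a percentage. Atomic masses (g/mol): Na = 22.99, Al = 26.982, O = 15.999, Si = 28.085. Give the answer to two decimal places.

48.81 mass %

M(NaAlSi3O8) = 262.219 g/mol.
O contributes 8 × 15.999 = 127.992 g per mole.
127.992/262.219 = 0.4881 → 48.81%.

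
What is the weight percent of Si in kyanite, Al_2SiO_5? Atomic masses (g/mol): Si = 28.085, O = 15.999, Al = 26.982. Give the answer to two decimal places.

17.33 mass %

Molar mass of Al_2SiO_5: 2×26.982 + 1×28.085 + 5×15.999 = 162.044 g/mol.
Mass of Si per formula unit: 1 × 28.085 = 28.085 g.
Weight fraction Si = 28.085 / 162.044 = 0.1733.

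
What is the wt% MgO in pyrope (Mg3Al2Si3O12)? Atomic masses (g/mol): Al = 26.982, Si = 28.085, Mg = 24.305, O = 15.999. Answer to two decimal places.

M(Mg3Al2Si3O12) = 403.122 g/mol; M(MgO) = 40.304 g/mol.
Moles MgO per formula unit = 3 Mg ÷ 1 = 3.0000.
MgO fraction = (3.0000 × 40.304) / 403.122 = 120.912/403.122 = 0.2999.

29.99 wt%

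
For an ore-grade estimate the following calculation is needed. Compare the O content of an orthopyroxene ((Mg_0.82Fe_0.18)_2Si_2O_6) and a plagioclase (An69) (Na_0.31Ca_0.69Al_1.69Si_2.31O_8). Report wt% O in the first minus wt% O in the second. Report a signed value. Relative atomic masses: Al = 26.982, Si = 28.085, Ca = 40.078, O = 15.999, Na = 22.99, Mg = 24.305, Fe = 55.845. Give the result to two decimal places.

-1.59 percentage points

M((Mg_0.82Fe_0.18)_2Si_2O_6) = 212.128 g/mol, so wt% O = 95.994/212.128 × 100 = 45.25%.
M(Na_0.31Ca_0.69Al_1.69Si_2.31O_8) = 273.249 g/mol, so wt% O = 127.992/273.249 × 100 = 46.84%.
45.25 − 46.84 = -1.59 pp.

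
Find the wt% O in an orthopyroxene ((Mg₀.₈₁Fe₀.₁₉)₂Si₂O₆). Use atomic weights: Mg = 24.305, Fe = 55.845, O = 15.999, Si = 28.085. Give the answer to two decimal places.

45.12 weight percent

Formula mass = 1.62×24.305 + 0.38×55.845 + 2×28.085 + 6×15.999 = 212.759 g/mol, of which 95.994 g is O.
So O makes up 95.994/212.759 = 0.4512 of the mass, i.e. 45.12%.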